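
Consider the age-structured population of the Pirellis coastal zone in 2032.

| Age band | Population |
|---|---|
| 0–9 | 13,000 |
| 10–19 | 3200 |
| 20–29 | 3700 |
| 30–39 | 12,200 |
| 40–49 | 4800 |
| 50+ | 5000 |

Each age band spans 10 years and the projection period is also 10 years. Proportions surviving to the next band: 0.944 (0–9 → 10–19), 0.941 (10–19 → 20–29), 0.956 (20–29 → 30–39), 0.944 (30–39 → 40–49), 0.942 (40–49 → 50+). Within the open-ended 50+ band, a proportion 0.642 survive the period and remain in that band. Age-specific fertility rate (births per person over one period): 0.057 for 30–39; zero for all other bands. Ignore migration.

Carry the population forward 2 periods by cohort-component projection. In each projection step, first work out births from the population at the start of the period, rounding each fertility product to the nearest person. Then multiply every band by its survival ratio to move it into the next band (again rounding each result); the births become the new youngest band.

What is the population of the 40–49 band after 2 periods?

Period 1.
Births: 12200 × 0.057 = 695
10–19: 13000 × 0.944 = 12272
20–29: 3200 × 0.941 = 3011
30–39: 3700 × 0.956 = 3537
40–49: 12200 × 0.944 = 11517
50+: 4800 × 0.942 + 5000 × 0.642 = 4522 + 3210 = 7732
→ [695, 12272, 3011, 3537, 11517, 7732]
Period 2.
Births: 3537 × 0.057 = 202
10–19: 695 × 0.944 = 656
20–29: 12272 × 0.941 = 11548
30–39: 3011 × 0.956 = 2879
40–49: 3537 × 0.944 = 3339
50+: 11517 × 0.942 + 7732 × 0.642 = 10849 + 4964 = 15813
→ [202, 656, 11548, 2879, 3339, 15813]

3339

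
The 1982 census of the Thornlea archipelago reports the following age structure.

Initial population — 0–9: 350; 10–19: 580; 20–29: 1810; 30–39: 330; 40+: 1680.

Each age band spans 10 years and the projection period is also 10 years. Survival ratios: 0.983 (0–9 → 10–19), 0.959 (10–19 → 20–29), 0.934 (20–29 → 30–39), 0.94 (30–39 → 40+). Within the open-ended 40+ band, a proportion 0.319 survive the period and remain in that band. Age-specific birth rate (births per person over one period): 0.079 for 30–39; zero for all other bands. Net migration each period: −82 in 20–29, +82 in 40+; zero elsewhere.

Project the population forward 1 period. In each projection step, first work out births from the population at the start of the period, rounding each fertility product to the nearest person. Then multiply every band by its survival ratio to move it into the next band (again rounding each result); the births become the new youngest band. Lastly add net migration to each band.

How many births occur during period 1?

26

Let band 1 be 0–9 through band 5 = 40+.
— Period 1 —
Births: 330 × 0.079 = 26
Band 2: 350 × 0.983 = 344
Band 3: 580 × 0.959 = 556
Band 4: 1810 × 0.934 = 1691
Band 5: 330 × 0.94 + 1680 × 0.319 = 310 + 536 = 846
Net migration: Band 3 − 82 → 474; Band 5 + 82 → 928
Giving 26 / 344 / 474 / 1691 / 928.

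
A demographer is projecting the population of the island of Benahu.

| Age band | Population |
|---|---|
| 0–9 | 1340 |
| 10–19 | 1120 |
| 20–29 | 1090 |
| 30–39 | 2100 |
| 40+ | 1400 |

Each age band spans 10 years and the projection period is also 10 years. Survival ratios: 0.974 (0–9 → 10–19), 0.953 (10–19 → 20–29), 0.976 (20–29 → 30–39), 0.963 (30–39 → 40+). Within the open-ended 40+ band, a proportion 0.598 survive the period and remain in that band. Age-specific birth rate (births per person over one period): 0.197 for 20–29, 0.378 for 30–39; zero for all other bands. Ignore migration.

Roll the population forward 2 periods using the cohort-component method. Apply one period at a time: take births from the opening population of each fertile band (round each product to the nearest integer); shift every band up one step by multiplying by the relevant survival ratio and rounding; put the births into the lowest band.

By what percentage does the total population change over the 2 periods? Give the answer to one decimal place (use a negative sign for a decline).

-6.2

Period 1.
Births: 1090 * 0.197 = 215  |  2100 * 0.378 = 794 → 1009
10–19: 1340 * 0.974 = 1305
20–29: 1120 * 0.953 = 1067
30–39: 1090 * 0.976 = 1064
40+: 2100 * 0.963 + 1400 * 0.598 = 2022 + 837 = 2859
→ [1009, 1305, 1067, 1064, 2859]
Period 2.
Births: 1067 * 0.197 = 210  |  1064 * 0.378 = 402 → 612
10–19: 1009 * 0.974 = 983
20–29: 1305 * 0.953 = 1244
30–39: 1067 * 0.976 = 1041
40+: 1064 * 0.963 + 2859 * 0.598 = 1025 + 1710 = 2735
→ [612, 983, 1244, 1041, 2735]
Total: 7050 → 6615; change = -435; percentage change = -6.2%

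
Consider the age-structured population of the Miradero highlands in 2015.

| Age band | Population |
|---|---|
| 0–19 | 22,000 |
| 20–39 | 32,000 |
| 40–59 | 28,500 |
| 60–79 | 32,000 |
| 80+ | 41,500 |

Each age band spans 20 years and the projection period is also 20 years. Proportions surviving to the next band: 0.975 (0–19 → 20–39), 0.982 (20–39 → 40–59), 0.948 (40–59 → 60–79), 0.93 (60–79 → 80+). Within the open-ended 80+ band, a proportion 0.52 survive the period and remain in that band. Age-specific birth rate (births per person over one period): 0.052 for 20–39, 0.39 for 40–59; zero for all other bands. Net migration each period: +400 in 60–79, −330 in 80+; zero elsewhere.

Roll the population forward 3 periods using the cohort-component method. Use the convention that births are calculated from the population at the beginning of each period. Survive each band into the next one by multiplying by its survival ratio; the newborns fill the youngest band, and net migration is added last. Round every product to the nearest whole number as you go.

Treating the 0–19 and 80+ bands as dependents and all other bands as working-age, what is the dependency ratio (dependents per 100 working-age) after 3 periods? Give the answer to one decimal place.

139.1

Period 1:
Births: 32000 × 0.052 = 1664 ; 28500 × 0.39 = 11115 — total 12779
20–39: 22000 × 0.975 = 21450
40–59: 32000 × 0.982 = 31424
60–79: 28500 × 0.948 = 27018
80+: 32000 × 0.93 + 41500 × 0.52 = 29760 + 21580 = 51340
Net migration: 60–79 + 400 → 27418; 80+ − 330 → 51010
→ [12779, 21450, 31424, 27418, 51010]
Period 2:
Births: 21450 × 0.052 = 1115 ; 31424 × 0.39 = 12255 — total 13370
20–39: 12779 × 0.975 = 12460
40–59: 21450 × 0.982 = 21064
60–79: 31424 × 0.948 = 29790
80+: 27418 × 0.93 + 51010 × 0.52 = 25499 + 26525 = 52024
Net migration: 60–79 + 400 → 30190; 80+ − 330 → 51694
→ [13370, 12460, 21064, 30190, 51694]
Period 3:
Births: 12460 × 0.052 = 648 ; 21064 × 0.39 = 8215 — total 8863
20–39: 13370 × 0.975 = 13036
40–59: 12460 × 0.982 = 12236
60–79: 21064 × 0.948 = 19969
80+: 30190 × 0.93 + 51694 × 0.52 = 28077 + 26881 = 54958
Net migration: 60–79 + 400 → 20369; 80+ − 330 → 54628
→ [8863, 13036, 12236, 20369, 54628]
Dependents (band 0–19 + band 80+) = 8863 + 54628 = 63491; working-age = 45641; ratio = 63491/45641 × 100 = 139.1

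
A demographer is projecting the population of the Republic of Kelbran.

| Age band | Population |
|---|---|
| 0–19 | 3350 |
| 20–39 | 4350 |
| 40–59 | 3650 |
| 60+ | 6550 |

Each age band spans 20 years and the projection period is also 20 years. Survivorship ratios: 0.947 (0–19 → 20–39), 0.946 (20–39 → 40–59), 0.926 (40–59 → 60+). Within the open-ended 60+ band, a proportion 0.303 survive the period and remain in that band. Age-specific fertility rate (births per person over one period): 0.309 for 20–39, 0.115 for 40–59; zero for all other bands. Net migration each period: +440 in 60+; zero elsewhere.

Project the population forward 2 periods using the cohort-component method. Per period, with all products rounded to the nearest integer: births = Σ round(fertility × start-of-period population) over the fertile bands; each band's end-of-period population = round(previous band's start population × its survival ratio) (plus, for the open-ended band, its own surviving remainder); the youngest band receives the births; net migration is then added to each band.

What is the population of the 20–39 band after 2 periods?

Period 1.
Births: 4350 * 0.309 = 1344  |  3650 * 0.115 = 420 ⇒ total 1764
20–39: 3350 * 0.947 = 3172
40–59: 4350 * 0.946 = 4115
60+: 3650 * 0.926 + 6550 * 0.303 = 3380 + 1985 = 5365
Net migration: 60+ + 440 → 5805
→ [1764, 3172, 4115, 5805]
Period 2.
Births: 3172 * 0.309 = 980  |  4115 * 0.115 = 473 ⇒ total 1453
20–39: 1764 * 0.947 = 1671
40–59: 3172 * 0.946 = 3001
60+: 4115 * 0.926 + 5805 * 0.303 = 3810 + 1759 = 5569
Net migration: 60+ + 440 → 6009
→ [1453, 1671, 3001, 6009]

1671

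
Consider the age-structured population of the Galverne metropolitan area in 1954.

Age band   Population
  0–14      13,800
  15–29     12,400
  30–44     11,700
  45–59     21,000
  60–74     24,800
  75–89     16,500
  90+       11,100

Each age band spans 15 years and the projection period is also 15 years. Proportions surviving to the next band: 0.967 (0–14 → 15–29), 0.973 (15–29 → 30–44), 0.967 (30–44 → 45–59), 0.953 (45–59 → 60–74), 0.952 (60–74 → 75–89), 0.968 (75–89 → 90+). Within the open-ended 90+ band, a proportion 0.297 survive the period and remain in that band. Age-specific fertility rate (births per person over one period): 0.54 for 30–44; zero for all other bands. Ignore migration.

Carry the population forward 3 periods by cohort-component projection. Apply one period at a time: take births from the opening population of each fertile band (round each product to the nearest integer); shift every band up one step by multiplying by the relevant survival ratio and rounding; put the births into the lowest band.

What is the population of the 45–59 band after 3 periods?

12556

[period 1]
Births: 11700 × 0.54 = 6318
15–29: 13800 × 0.967 = 13345
30–44: 12400 × 0.973 = 12065
45–59: 11700 × 0.967 = 11314
60–74: 21000 × 0.953 = 20013
75–89: 24800 × 0.952 = 23610
90+: 16500 × 0.968 + 11100 × 0.297 = 15972 + 3297 = 19269
End of period: [6318, 13345, 12065, 11314, 20013, 23610, 19269]
[period 2]
Births: 12065 × 0.54 = 6515
15–29: 6318 × 0.967 = 6110
30–44: 13345 × 0.973 = 12985
45–59: 12065 × 0.967 = 11667
60–74: 11314 × 0.953 = 10782
75–89: 20013 × 0.952 = 19052
90+: 23610 × 0.968 + 19269 × 0.297 = 22854 + 5723 = 28577
End of period: [6515, 6110, 12985, 11667, 10782, 19052, 28577]
[period 3]
Births: 12985 × 0.54 = 7012
15–29: 6515 × 0.967 = 6300
30–44: 6110 × 0.973 = 5945
45–59: 12985 × 0.967 = 12556
60–74: 11667 × 0.953 = 11119
75–89: 10782 × 0.952 = 10264
90+: 19052 × 0.968 + 28577 × 0.297 = 18442 + 8487 = 26929
End of period: [7012, 6300, 5945, 12556, 11119, 10264, 26929]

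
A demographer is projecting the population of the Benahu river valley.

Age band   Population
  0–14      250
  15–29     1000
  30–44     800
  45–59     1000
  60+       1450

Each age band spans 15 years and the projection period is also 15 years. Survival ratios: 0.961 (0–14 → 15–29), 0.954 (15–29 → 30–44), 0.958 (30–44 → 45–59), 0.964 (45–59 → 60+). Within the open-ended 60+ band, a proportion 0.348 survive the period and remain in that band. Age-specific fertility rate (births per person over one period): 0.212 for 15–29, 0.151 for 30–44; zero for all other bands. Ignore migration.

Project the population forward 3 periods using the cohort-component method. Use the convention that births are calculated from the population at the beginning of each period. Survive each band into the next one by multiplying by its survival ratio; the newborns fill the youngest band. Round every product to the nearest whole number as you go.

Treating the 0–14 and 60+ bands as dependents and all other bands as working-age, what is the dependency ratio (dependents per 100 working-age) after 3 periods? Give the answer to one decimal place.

Period 1:
Births: 1000 * 0.212 = 212, 800 * 0.151 = 121 → total 333
15–29: 250 * 0.961 = 240
30–44: 1000 * 0.954 = 954
45–59: 800 * 0.958 = 766
60+: 1000 * 0.964 + 1450 * 0.348 = 964 + 505 = 1469
Giving 333 / 240 / 954 / 766 / 1469.
Period 2:
Births: 240 * 0.212 = 51, 954 * 0.151 = 144 → total 195
15–29: 333 * 0.961 = 320
30–44: 240 * 0.954 = 229
45–59: 954 * 0.958 = 914
60+: 766 * 0.964 + 1469 * 0.348 = 738 + 511 = 1249
Giving 195 / 320 / 229 / 914 / 1249.
Period 3:
Births: 320 * 0.212 = 68, 229 * 0.151 = 35 → total 103
15–29: 195 * 0.961 = 187
30–44: 320 * 0.954 = 305
45–59: 229 * 0.958 = 219
60+: 914 * 0.964 + 1249 * 0.348 = 881 + 435 = 1316
Giving 103 / 187 / 305 / 219 / 1316.
Dependents (band 0–14 + band 60+) = 103 + 1316 = 1419; working-age = 711; ratio = 1419/711 × 100 = 199.6

199.6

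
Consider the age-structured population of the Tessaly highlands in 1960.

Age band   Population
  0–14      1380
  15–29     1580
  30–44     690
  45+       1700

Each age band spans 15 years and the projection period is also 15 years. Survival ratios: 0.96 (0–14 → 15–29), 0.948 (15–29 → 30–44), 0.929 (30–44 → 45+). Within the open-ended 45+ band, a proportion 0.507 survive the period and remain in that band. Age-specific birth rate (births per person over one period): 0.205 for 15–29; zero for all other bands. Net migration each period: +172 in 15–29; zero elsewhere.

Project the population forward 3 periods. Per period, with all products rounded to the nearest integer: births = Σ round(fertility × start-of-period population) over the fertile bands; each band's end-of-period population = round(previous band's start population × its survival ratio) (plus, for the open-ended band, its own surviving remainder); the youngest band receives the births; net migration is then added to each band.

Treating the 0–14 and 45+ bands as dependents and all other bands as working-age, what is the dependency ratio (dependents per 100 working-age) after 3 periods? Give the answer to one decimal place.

Numbering the groups 1..4 from youngest to oldest:
[period 1]
Births: 1580 * 0.205 = 324
Group 2: 1380 * 0.96 = 1325
Group 3: 1580 * 0.948 = 1498
Group 4: 690 * 0.929 + 1700 * 0.507 = 641 + 862 = 1503
Net migration: Group 2 + 172 → 1497
→ [324, 1497, 1498, 1503]
[period 2]
Births: 1497 * 0.205 = 307
Group 2: 324 * 0.96 = 311
Group 3: 1497 * 0.948 = 1419
Group 4: 1498 * 0.929 + 1503 * 0.507 = 1392 + 762 = 2154
Net migration: Group 2 + 172 → 483
→ [307, 483, 1419, 2154]
[period 3]
Births: 483 * 0.205 = 99
Group 2: 307 * 0.96 = 295
Group 3: 483 * 0.948 = 458
Group 4: 1419 * 0.929 + 2154 * 0.507 = 1318 + 1092 = 2410
Net migration: Group 2 + 172 → 467
→ [99, 467, 458, 2410]
Dependents (band 0–14 + band 45+) = 99 + 2410 = 2509; working-age = 925; ratio = 2509/925 × 100 = 271.2

271.2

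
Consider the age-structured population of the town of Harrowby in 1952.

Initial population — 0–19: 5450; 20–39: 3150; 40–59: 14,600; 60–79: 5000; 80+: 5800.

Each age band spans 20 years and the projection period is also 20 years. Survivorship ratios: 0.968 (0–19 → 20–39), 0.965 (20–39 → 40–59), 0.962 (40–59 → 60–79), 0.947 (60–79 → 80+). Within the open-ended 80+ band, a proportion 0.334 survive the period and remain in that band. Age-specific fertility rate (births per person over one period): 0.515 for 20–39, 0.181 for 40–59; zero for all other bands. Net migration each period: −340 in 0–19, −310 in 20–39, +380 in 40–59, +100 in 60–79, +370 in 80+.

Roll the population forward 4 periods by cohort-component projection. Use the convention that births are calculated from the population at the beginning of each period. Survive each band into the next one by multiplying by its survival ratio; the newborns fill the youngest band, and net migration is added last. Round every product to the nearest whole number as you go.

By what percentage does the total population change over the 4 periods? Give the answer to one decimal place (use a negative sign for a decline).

-46.5

After projecting period 1:
Births: 3150 × 0.515 = 1622  |  14600 × 0.181 = 2643 → 4265
20–39: 5450 × 0.968 = 5276
40–59: 3150 × 0.965 = 3040
60–79: 14600 × 0.962 = 14045
80+: 5000 × 0.947 + 5800 × 0.334 = 4735 + 1937 = 6672
Net migration: 0–19 − 340 → 3925; 20–39 − 310 → 4966; 40–59 + 380 → 3420; 60–79 + 100 → 14145; 80+ + 370 → 7042
Population now: 0–19=3925, 20–39=4966, 40–59=3420, 60–79=14145, 80+=7042
After projecting period 2:
Births: 4966 × 0.515 = 2557  |  3420 × 0.181 = 619 → 3176
20–39: 3925 × 0.968 = 3799
40–59: 4966 × 0.965 = 4792
60–79: 3420 × 0.962 = 3290
80+: 14145 × 0.947 + 7042 × 0.334 = 13395 + 2352 = 15747
Net migration: 0–19 − 340 → 2836; 20–39 − 310 → 3489; 40–59 + 380 → 5172; 60–79 + 100 → 3390; 80+ + 370 → 16117
Population now: 0–19=2836, 20–39=3489, 40–59=5172, 60–79=3390, 80+=16117
After projecting period 3:
Births: 3489 × 0.515 = 1797  |  5172 × 0.181 = 936 → 2733
20–39: 2836 × 0.968 = 2745
40–59: 3489 × 0.965 = 3367
60–79: 5172 × 0.962 = 4975
80+: 3390 × 0.947 + 16117 × 0.334 = 3210 + 5383 = 8593
Net migration: 0–19 − 340 → 2393; 20–39 − 310 → 2435; 40–59 + 380 → 3747; 60–79 + 100 → 5075; 80+ + 370 → 8963
Population now: 0–19=2393, 20–39=2435, 40–59=3747, 60–79=5075, 80+=8963
After projecting period 4:
Births: 2435 × 0.515 = 1254  |  3747 × 0.181 = 678 → 1932
20–39: 2393 × 0.968 = 2316
40–59: 2435 × 0.965 = 2350
60–79: 3747 × 0.962 = 3605
80+: 5075 × 0.947 + 8963 × 0.334 = 4806 + 2994 = 7800
Net migration: 0–19 − 340 → 1592; 20–39 − 310 → 2006; 40–59 + 380 → 2730; 60–79 + 100 → 3705; 80+ + 370 → 8170
Population now: 0–19=1592, 20–39=2006, 40–59=2730, 60–79=3705, 80+=8170
Total: 34000 → 18203; change = -15797; percentage change = -46.5%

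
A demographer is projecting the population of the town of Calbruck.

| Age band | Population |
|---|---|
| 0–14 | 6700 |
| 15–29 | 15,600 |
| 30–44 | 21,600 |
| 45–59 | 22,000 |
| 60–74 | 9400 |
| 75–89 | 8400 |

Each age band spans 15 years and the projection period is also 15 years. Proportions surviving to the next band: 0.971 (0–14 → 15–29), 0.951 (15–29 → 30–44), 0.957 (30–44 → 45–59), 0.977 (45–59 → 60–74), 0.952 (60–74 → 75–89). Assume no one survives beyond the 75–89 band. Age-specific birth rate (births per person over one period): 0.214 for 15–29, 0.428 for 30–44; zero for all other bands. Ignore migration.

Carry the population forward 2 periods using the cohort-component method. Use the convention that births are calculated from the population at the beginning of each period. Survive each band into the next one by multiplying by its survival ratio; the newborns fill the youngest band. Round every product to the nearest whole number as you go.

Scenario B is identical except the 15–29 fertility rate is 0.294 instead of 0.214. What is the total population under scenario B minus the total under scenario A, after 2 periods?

1733

Period 1:
Births: 15600 × 0.214 = 3338  |  21600 × 0.428 = 9245 — total 12583
15–29: 6700 × 0.971 = 6506
30–44: 15600 × 0.951 = 14836
45–59: 21600 × 0.957 = 20671
60–74: 22000 × 0.977 = 21494
75–89: 9400 × 0.952 = 8949
Giving 12583 / 6506 / 14836 / 20671 / 21494 / 8949.
Period 2:
Births: 6506 × 0.214 = 1392  |  14836 × 0.428 = 6350 — total 7742
15–29: 12583 × 0.971 = 12218
30–44: 6506 × 0.951 = 6187
45–59: 14836 × 0.957 = 14198
60–74: 20671 × 0.977 = 20196
75–89: 21494 × 0.952 = 20462
Giving 7742 / 12218 / 6187 / 14198 / 20196 / 20462.
Scenario A total after 2 periods: 81003
Scenario B projection —
Period 1:
Births: 15600 × 0.294 = 4586  |  21600 × 0.428 = 9245 — total 13831
15–29: 6700 × 0.971 = 6506
30–44: 15600 × 0.951 = 14836
45–59: 21600 × 0.957 = 20671
60–74: 22000 × 0.977 = 21494
75–89: 9400 × 0.952 = 8949
Giving 13831 / 6506 / 14836 / 20671 / 21494 / 8949.
Period 2:
Births: 6506 × 0.294 = 1913  |  14836 × 0.428 = 6350 — total 8263
15–29: 13831 × 0.971 = 13430
30–44: 6506 × 0.951 = 6187
45–59: 14836 × 0.957 = 14198
60–74: 20671 × 0.977 = 20196
75–89: 21494 × 0.952 = 20462
Giving 8263 / 13430 / 6187 / 14198 / 20196 / 20462.
Scenario B total after 2 periods: 82736
Difference B − A = 82736 − 81003 = 1733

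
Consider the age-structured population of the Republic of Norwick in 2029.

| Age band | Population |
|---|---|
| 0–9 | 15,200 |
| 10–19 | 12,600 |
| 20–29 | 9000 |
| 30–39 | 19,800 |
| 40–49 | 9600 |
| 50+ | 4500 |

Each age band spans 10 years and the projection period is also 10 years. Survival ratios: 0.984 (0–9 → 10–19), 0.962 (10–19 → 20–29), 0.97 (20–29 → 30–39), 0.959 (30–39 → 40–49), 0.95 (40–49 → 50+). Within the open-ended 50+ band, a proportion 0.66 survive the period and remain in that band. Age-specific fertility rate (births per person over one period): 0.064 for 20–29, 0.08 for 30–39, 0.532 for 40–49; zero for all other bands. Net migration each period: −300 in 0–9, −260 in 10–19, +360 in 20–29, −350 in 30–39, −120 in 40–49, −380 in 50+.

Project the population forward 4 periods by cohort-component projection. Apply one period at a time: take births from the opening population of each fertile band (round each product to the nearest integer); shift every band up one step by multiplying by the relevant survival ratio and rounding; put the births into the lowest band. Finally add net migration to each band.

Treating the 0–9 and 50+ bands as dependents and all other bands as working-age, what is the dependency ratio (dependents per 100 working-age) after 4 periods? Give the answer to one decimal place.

93.7

— Period 1 —
Births: 9000 * 0.064 = 576 ; 19800 * 0.08 = 1584 ; 9600 * 0.532 = 5107 — total 7267
10–19: 15200 * 0.984 = 14957
20–29: 12600 * 0.962 = 12121
30–39: 9000 * 0.97 = 8730
40–49: 19800 * 0.959 = 18988
50+: 9600 * 0.95 + 4500 * 0.66 = 9120 + 2970 = 12090
Net migration: 0–9 − 300 → 6967; 10–19 − 260 → 14697; 20–29 + 360 → 12481; 30–39 − 350 → 8380; 40–49 − 120 → 18868; 50+ − 380 → 11710
Giving 6967 / 14697 / 12481 / 8380 / 18868 / 11710.
— Period 2 —
Births: 12481 * 0.064 = 799 ; 8380 * 0.08 = 670 ; 18868 * 0.532 = 10038 — total 11507
10–19: 6967 * 0.984 = 6856
20–29: 14697 * 0.962 = 14139
30–39: 12481 * 0.97 = 12107
40–49: 8380 * 0.959 = 8036
50+: 18868 * 0.95 + 11710 * 0.66 = 17925 + 7729 = 25654
Net migration: 0–9 − 300 → 11207; 10–19 − 260 → 6596; 20–29 + 360 → 14499; 30–39 − 350 → 11757; 40–49 − 120 → 7916; 50+ − 380 → 25274
Giving 11207 / 6596 / 14499 / 11757 / 7916 / 25274.
— Period 3 —
Births: 14499 * 0.064 = 928 ; 11757 * 0.08 = 941 ; 7916 * 0.532 = 4211 — total 6080
10–19: 11207 * 0.984 = 11028
20–29: 6596 * 0.962 = 6345
30–39: 14499 * 0.97 = 14064
40–49: 11757 * 0.959 = 11275
50+: 7916 * 0.95 + 25274 * 0.66 = 7520 + 16681 = 24201
Net migration: 0–9 − 300 → 5780; 10–19 − 260 → 10768; 20–29 + 360 → 6705; 30–39 − 350 → 13714; 40–49 − 120 → 11155; 50+ − 380 → 23821
Giving 5780 / 10768 / 6705 / 13714 / 11155 / 23821.
— Period 4 —
Births: 6705 * 0.064 = 429 ; 13714 * 0.08 = 1097 ; 11155 * 0.532 = 5934 — total 7460
10–19: 5780 * 0.984 = 5688
20–29: 10768 * 0.962 = 10359
30–39: 6705 * 0.97 = 6504
40–49: 13714 * 0.959 = 13152
50+: 11155 * 0.95 + 23821 * 0.66 = 10597 + 15722 = 26319
Net migration: 0–9 − 300 → 7160; 10–19 − 260 → 5428; 20–29 + 360 → 10719; 30–39 − 350 → 6154; 40–49 − 120 → 13032; 50+ − 380 → 25939
Giving 7160 / 5428 / 10719 / 6154 / 13032 / 25939.
Dependents (band 0–9 + band 50+) = 7160 + 25939 = 33099; working-age = 35333; ratio = 33099/35333 × 100 = 93.7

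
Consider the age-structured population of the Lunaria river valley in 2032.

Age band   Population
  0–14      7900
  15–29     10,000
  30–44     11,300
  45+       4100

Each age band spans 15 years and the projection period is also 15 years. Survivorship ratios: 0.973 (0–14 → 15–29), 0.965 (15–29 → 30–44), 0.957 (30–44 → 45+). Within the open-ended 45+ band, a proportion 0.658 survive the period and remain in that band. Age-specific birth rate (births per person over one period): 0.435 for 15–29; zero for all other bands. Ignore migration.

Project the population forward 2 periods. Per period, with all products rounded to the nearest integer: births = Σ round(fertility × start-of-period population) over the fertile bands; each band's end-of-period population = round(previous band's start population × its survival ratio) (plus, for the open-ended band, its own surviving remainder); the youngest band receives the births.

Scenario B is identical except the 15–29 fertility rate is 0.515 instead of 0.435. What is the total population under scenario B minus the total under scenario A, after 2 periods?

1393

(Groups numbered youngest = 1 to oldest = 4.)
Period 1.
Births: 10000 × 0.435 = 4350
Group 2: 7900 × 0.973 = 7687
Group 3: 10000 × 0.965 = 9650
Group 4: 11300 × 0.957 + 4100 × 0.658 = 10814 + 2698 = 13512
Giving 4350 / 7687 / 9650 / 13512.
Period 2.
Births: 7687 × 0.435 = 3344
Group 2: 4350 × 0.973 = 4233
Group 3: 7687 × 0.965 = 7418
Group 4: 9650 × 0.957 + 13512 × 0.658 = 9235 + 8891 = 18126
Giving 3344 / 4233 / 7418 / 18126.
Scenario A total after 2 periods: 33121
Scenario B projection —
Period 1.
Births: 10000 × 0.515 = 5150
Group 2: 7900 × 0.973 = 7687
Group 3: 10000 × 0.965 = 9650
Group 4: 11300 × 0.957 + 4100 × 0.658 = 10814 + 2698 = 13512
Giving 5150 / 7687 / 9650 / 13512.
Period 2.
Births: 7687 × 0.515 = 3959
Group 2: 5150 × 0.973 = 5011
Group 3: 7687 × 0.965 = 7418
Group 4: 9650 × 0.957 + 13512 × 0.658 = 9235 + 8891 = 18126
Giving 3959 / 5011 / 7418 / 18126.
Scenario B total after 2 periods: 34514
Difference B − A = 34514 − 33121 = 1393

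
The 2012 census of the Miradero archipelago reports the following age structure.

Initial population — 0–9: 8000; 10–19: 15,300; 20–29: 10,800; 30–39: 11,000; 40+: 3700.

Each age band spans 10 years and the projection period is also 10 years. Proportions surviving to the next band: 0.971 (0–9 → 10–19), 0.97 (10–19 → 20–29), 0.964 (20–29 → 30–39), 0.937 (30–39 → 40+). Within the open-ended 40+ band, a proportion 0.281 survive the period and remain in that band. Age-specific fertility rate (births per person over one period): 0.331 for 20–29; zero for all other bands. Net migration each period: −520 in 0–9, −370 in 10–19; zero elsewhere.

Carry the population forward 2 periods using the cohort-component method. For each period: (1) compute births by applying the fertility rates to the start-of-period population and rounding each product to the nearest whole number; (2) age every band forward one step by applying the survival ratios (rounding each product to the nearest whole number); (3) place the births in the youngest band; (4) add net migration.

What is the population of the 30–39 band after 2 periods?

Period 1:
Births: 10800 × 0.331 = 3575
10–19: 8000 × 0.971 = 7768
20–29: 15300 × 0.97 = 14841
30–39: 10800 × 0.964 = 10411
40+: 11000 × 0.937 + 3700 × 0.281 = 10307 + 1040 = 11347
Net migration: 0–9 − 520 → 3055; 10–19 − 370 → 7398
Population now: 0–9=3055, 10–19=7398, 20–29=14841, 30–39=10411, 40+=11347
Period 2:
Births: 14841 × 0.331 = 4912
10–19: 3055 × 0.971 = 2966
20–29: 7398 × 0.97 = 7176
30–39: 14841 × 0.964 = 14307
40+: 10411 × 0.937 + 11347 × 0.281 = 9755 + 3189 = 12944
Net migration: 0–9 − 520 → 4392; 10–19 − 370 → 2596
Population now: 0–9=4392, 10–19=2596, 20–29=7176, 30–39=14307, 40+=12944

14307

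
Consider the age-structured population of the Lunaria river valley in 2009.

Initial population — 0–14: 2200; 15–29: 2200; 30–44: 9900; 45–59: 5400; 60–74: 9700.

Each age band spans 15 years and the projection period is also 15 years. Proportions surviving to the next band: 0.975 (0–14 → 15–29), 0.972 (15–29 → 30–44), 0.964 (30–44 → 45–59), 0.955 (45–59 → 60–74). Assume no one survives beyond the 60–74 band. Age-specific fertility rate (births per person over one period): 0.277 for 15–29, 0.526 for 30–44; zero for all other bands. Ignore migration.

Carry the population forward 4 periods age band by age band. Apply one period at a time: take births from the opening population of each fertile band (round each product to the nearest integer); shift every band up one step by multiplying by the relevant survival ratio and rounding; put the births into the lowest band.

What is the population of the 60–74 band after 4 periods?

1920

After projecting period 1:
Births: 2200 * 0.277 = 609  |  9900 * 0.526 = 5207 → 5816
15–29: 2200 * 0.975 = 2145
30–44: 2200 * 0.972 = 2138
45–59: 9900 * 0.964 = 9544
60–74: 5400 * 0.955 = 5157
Giving 5816 / 2145 / 2138 / 9544 / 5157.
After projecting period 2:
Births: 2145 * 0.277 = 594  |  2138 * 0.526 = 1125 → 1719
15–29: 5816 * 0.975 = 5671
30–44: 2145 * 0.972 = 2085
45–59: 2138 * 0.964 = 2061
60–74: 9544 * 0.955 = 9115
Giving 1719 / 5671 / 2085 / 2061 / 9115.
After projecting period 3:
Births: 5671 * 0.277 = 1571  |  2085 * 0.526 = 1097 → 2668
15–29: 1719 * 0.975 = 1676
30–44: 5671 * 0.972 = 5512
45–59: 2085 * 0.964 = 2010
60–74: 2061 * 0.955 = 1968
Giving 2668 / 1676 / 5512 / 2010 / 1968.
After projecting period 4:
Births: 1676 * 0.277 = 464  |  5512 * 0.526 = 2899 → 3363
15–29: 2668 * 0.975 = 2601
30–44: 1676 * 0.972 = 1629
45–59: 5512 * 0.964 = 5314
60–74: 2010 * 0.955 = 1920
Giving 3363 / 2601 / 1629 / 5314 / 1920.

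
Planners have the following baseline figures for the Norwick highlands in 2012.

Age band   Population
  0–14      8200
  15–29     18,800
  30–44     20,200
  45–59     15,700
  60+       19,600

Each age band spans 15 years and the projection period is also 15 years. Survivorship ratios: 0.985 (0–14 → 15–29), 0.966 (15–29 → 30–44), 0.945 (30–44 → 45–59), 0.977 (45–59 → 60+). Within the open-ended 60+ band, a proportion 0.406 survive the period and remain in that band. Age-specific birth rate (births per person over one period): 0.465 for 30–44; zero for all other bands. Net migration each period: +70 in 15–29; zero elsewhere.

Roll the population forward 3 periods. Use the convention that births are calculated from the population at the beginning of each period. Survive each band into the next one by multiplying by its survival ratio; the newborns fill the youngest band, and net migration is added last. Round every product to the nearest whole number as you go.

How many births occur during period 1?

9393

Period 1.
Births: 20200 × 0.465 = 9393
15–29: 8200 × 0.985 = 8077
30–44: 18800 × 0.966 = 18161
45–59: 20200 × 0.945 = 19089
60+: 15700 × 0.977 + 19600 × 0.406 = 15339 + 7958 = 23297
Net migration: 15–29 + 70 → 8147
End of period: [9393, 8147, 18161, 19089, 23297]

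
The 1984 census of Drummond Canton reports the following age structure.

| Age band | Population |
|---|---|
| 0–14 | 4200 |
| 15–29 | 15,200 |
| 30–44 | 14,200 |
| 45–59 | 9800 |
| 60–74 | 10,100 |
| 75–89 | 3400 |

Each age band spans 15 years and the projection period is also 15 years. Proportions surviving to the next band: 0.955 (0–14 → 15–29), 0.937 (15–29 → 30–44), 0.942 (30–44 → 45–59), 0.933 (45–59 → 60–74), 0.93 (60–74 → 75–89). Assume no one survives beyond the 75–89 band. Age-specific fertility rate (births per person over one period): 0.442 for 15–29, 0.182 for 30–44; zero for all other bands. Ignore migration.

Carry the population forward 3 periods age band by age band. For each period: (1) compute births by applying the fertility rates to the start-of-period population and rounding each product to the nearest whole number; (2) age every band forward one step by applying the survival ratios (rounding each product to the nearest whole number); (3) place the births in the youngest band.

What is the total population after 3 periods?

— Period 1 —
Births: 15200 × 0.442 = 6718  |  14200 × 0.182 = 2584 → 9302
15–29: 4200 × 0.955 = 4011
30–44: 15200 × 0.937 = 14242
45–59: 14200 × 0.942 = 13376
60–74: 9800 × 0.933 = 9143
75–89: 10100 × 0.93 = 9393
→ [9302, 4011, 14242, 13376, 9143, 9393]
— Period 2 —
Births: 4011 × 0.442 = 1773  |  14242 × 0.182 = 2592 → 4365
15–29: 9302 × 0.955 = 8883
30–44: 4011 × 0.937 = 3758
45–59: 14242 × 0.942 = 13416
60–74: 13376 × 0.933 = 12480
75–89: 9143 × 0.93 = 8503
→ [4365, 8883, 3758, 13416, 12480, 8503]
— Period 3 —
Births: 8883 × 0.442 = 3926  |  3758 × 0.182 = 684 → 4610
15–29: 4365 × 0.955 = 4169
30–44: 8883 × 0.937 = 8323
45–59: 3758 × 0.942 = 3540
60–74: 13416 × 0.933 = 12517
75–89: 12480 × 0.93 = 11606
→ [4610, 4169, 8323, 3540, 12517, 11606]
Total after period 3: 4610 + 4169 + 8323 + 3540 + 12517 + 11606 = 44765

44765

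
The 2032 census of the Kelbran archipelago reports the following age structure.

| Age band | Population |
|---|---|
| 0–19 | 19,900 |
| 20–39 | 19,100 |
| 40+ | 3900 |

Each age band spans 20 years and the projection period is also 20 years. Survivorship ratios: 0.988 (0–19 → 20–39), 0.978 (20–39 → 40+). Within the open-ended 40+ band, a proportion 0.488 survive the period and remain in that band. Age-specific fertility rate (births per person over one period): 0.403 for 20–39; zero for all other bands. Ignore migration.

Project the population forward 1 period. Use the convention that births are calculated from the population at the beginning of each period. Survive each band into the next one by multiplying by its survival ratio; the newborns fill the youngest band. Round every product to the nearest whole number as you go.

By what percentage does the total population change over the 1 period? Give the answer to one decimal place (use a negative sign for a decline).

Period 1:
Births: 19100 × 0.403 = 7697
20–39: 19900 × 0.988 = 19661
40+: 19100 × 0.978 + 3900 × 0.488 = 18680 + 1903 = 20583
→ [7697, 19661, 20583]
Total: 42900 → 47941; change = 5041; percentage change = 11.8%

11.8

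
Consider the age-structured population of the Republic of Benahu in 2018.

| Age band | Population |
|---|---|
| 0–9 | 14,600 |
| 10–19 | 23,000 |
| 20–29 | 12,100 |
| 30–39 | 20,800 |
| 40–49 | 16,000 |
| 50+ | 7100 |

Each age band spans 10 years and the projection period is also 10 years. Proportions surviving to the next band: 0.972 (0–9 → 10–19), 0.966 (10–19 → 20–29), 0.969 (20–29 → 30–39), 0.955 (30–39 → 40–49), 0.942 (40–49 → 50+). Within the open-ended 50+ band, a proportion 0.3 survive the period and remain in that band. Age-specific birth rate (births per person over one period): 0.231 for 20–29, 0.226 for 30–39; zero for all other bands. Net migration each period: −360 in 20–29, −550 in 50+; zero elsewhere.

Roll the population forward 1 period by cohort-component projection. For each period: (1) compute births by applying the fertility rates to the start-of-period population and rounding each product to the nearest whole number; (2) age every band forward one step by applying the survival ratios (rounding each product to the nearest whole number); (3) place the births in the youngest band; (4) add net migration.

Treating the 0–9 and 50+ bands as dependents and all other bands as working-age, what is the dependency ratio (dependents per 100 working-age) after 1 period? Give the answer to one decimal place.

— Period 1 —
Births: 12100 × 0.231 = 2795 ; 20800 × 0.226 = 4701 → total 7496
10–19: 14600 × 0.972 = 14191
20–29: 23000 × 0.966 = 22218
30–39: 12100 × 0.969 = 11725
40–49: 20800 × 0.955 = 19864
50+: 16000 × 0.942 + 7100 × 0.3 = 15072 + 2130 = 17202
Net migration: 20–29 − 360 → 21858; 50+ − 550 → 16652
Giving 7496 / 14191 / 21858 / 11725 / 19864 / 16652.
Dependents (band 0–9 + band 50+) = 7496 + 16652 = 24148; working-age = 67638; ratio = 24148/67638 × 100 = 35.7

35.7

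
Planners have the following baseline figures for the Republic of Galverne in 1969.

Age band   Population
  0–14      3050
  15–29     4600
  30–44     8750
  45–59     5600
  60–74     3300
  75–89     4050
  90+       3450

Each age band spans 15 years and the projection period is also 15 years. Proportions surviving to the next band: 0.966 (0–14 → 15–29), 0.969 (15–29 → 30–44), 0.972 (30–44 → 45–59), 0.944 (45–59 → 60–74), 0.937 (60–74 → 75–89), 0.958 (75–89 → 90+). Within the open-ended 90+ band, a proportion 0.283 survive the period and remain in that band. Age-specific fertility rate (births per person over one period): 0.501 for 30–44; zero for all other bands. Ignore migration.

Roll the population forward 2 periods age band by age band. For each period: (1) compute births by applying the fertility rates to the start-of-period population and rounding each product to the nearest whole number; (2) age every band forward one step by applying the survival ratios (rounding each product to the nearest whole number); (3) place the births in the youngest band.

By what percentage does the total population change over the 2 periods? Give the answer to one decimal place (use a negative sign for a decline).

-5.6

Numbering the groups 1..7 from youngest to oldest:
Period 1.
Births: 8750 * 0.501 = 4384
Group 2: 3050 * 0.966 = 2946
Group 3: 4600 * 0.969 = 4457
Group 4: 8750 * 0.972 = 8505
Group 5: 5600 * 0.944 = 5286
Group 6: 3300 * 0.937 = 3092
Group 7: 4050 * 0.958 + 3450 * 0.283 = 3880 + 976 = 4856
→ [4384, 2946, 4457, 8505, 5286, 3092, 4856]
Period 2.
Births: 4457 * 0.501 = 2233
Group 2: 4384 * 0.966 = 4235
Group 3: 2946 * 0.969 = 2855
Group 4: 4457 * 0.972 = 4332
Group 5: 8505 * 0.944 = 8029
Group 6: 5286 * 0.937 = 4953
Group 7: 3092 * 0.958 + 4856 * 0.283 = 2962 + 1374 = 4336
→ [2233, 4235, 2855, 4332, 8029, 4953, 4336]
Total: 32800 → 30973; change = -1827; percentage change = -5.6%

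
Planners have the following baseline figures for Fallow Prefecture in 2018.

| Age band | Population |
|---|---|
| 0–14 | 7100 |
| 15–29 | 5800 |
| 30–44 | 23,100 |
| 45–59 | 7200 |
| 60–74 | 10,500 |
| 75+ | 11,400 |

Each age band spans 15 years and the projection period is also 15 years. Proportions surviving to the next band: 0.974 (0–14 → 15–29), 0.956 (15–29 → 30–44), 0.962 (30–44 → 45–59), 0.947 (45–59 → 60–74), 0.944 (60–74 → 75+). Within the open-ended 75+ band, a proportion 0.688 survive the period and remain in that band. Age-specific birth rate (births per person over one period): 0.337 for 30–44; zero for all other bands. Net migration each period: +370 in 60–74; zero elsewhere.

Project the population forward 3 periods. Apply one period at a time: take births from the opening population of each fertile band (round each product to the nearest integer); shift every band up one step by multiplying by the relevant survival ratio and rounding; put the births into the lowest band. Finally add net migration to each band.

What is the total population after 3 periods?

56365

Call the bands 1 to 6, youngest first.
Period 1:
Births: 23100 × 0.337 = 7785
Band 2: 7100 × 0.974 = 6915
Band 3: 5800 × 0.956 = 5545
Band 4: 23100 × 0.962 = 22222
Band 5: 7200 × 0.947 = 6818
Band 6: 10500 × 0.944 + 11400 × 0.688 = 9912 + 7843 = 17755
Net migration: Band 5 + 370 → 7188
End of period: [7785, 6915, 5545, 22222, 7188, 17755]
Period 2:
Births: 5545 × 0.337 = 1869
Band 2: 7785 × 0.974 = 7583
Band 3: 6915 × 0.956 = 6611
Band 4: 5545 × 0.962 = 5334
Band 5: 22222 × 0.947 = 21044
Band 6: 7188 × 0.944 + 17755 × 0.688 = 6785 + 12215 = 19000
Net migration: Band 5 + 370 → 21414
End of period: [1869, 7583, 6611, 5334, 21414, 19000]
Period 3:
Births: 6611 × 0.337 = 2228
Band 2: 1869 × 0.974 = 1820
Band 3: 7583 × 0.956 = 7249
Band 4: 6611 × 0.962 = 6360
Band 5: 5334 × 0.947 = 5051
Band 6: 21414 × 0.944 + 19000 × 0.688 = 20215 + 13072 = 33287
Net migration: Band 5 + 370 → 5421
End of period: [2228, 1820, 7249, 6360, 5421, 33287]
Total after period 3: 2228 + 1820 + 7249 + 6360 + 5421 + 33287 = 56365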